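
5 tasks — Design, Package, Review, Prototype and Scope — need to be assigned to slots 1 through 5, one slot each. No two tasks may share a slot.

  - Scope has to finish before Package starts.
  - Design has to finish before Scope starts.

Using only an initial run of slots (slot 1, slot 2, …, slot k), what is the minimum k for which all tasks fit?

5

The precedence chain requires at least 3 distinct slots.
With at most 1 per slot and 5 tasks, at least 5 slots are needed.
5 works (last occupied slot: 5): for example Scope in 2; Package in 3; Review in 4; Prototype in 5; Design in 1.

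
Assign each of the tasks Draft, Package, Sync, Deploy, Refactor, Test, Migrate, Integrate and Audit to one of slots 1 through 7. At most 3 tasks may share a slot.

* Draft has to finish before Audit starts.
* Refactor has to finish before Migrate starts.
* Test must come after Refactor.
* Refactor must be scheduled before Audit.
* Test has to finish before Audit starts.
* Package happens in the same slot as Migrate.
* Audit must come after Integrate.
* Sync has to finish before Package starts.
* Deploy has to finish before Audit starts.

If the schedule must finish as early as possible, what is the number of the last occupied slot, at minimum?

3

The precedence chain requires at least 3 distinct slots.
With at most 3 per slot and 9 tasks, at least 3 slots are needed.
3 works (last occupied slot: 3): for example Draft -> 1, Deploy -> 2, Audit -> 3, Package -> 3, Integrate -> 2, Migrate -> 3, Refactor -> 1, Test -> 2, Sync -> 1.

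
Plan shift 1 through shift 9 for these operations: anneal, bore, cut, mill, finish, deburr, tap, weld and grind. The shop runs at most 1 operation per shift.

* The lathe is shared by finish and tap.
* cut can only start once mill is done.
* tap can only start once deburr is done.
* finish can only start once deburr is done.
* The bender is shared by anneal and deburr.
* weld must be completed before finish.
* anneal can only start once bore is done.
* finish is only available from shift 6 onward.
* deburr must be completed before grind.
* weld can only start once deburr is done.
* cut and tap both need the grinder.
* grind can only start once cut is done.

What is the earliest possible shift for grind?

Precedence pushes grind to at least shift 3.
grind at shift 4 is achievable: tap -> shift 9; anneal -> shift 8; weld -> shift 5; finish -> shift 6; mill -> shift 2; grind -> shift 4; cut -> shift 3; deburr -> shift 1; bore -> shift 7.
Nothing earlier works — the conflict and capacity constraints rule out every shift before shift 4.

shift 4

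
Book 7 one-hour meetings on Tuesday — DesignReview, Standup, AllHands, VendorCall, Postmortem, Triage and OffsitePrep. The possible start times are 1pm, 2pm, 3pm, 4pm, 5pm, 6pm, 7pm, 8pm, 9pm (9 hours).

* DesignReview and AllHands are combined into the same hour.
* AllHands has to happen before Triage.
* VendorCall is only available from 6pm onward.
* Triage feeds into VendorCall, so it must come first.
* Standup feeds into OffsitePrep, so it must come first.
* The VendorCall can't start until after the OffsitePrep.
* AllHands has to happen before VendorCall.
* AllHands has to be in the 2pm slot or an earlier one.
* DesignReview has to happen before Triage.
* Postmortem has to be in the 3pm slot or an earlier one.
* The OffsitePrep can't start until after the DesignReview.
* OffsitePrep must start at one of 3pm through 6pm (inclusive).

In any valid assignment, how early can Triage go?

2pm

Precedence pushes Triage to at least 2pm; downstream work caps Triage at 8pm.
Triage at 2pm is achievable: Postmortem in 1pm, Triage in 2pm, Standup in 1pm, VendorCall in 6pm, AllHands in 1pm, OffsitePrep in 3pm, DesignReview in 1pm.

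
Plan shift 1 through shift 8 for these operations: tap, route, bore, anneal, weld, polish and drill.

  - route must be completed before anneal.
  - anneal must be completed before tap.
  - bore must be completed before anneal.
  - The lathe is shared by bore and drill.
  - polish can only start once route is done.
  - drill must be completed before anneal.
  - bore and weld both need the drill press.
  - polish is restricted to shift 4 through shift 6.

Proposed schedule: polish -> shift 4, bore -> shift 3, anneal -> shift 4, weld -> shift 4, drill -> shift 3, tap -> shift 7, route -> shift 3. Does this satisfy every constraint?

No — it violates: The lathe is shared by bore and drill

bore must be completed before anneal — holds.
route must be completed before anneal — holds.
anneal must be completed before tap — holds.
drill must be completed before anneal — holds.
bore and weld both need the drill press — holds.
polish can only start once route is done — holds.
The lathe is shared by bore and drill — violated.
polish is restricted to shift 4 through shift 6 — holds.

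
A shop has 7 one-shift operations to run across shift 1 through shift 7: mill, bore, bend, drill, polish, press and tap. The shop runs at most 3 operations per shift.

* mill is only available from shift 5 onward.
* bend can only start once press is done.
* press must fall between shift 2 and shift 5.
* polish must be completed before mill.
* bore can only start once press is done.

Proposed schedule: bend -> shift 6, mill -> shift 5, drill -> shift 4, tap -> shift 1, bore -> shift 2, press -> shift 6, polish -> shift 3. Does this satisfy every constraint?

bore can only start once press is done — violated.
The shop runs at most 3 operations per shift — holds.
polish must be completed before mill — holds.
mill is only available from shift 5 onward — holds.
bend can only start once press is done — violated.
press must fall between shift 2 and shift 5 — violated.

Invalid. bore can only start once press is done.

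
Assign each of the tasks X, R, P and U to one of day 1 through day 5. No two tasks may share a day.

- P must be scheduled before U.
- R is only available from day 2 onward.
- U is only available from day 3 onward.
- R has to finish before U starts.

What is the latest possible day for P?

Downstream work caps P at day 4.
P at day 4 is achievable: P in day 4; R in day 2; U in day 5; X in day 1.

day 4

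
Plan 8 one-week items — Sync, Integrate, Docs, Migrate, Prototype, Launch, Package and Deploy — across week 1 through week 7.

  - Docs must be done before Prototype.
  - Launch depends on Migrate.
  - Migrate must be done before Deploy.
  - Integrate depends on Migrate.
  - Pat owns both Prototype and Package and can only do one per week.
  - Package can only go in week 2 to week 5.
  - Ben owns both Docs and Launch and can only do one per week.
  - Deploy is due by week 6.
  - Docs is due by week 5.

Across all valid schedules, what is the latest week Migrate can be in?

week 5

Downstream work caps Migrate at week 5.
Migrate at week 5 is achievable: Prototype in week 3; Package in week 2; Deploy in week 6; Integrate in week 6; Docs in week 1; Migrate in week 5; Launch in week 6; Sync in week 1.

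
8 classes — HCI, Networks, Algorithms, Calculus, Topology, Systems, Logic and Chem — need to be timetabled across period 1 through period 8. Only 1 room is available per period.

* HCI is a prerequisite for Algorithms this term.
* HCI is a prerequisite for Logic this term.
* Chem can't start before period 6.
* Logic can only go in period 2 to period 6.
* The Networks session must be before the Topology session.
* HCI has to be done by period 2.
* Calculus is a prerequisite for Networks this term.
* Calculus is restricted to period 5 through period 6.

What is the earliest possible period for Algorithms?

Precedence pushes Algorithms to at least period 2.
Algorithms at period 2 is achievable: Logic in period 3, Calculus in period 5, Algorithms in period 2, Networks in period 7, Chem in period 6, Systems in period 4, Topology in period 8, HCI in period 1.

period 2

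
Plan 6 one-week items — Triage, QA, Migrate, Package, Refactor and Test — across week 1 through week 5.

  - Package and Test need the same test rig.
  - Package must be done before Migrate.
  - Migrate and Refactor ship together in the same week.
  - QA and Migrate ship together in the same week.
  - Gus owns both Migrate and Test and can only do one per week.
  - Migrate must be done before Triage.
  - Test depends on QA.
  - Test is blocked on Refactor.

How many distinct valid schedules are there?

20

Splitting on Triage: it can be week 3 (3), week 4 (7), week 5 (10). Listing each branch's schedules as (QA, Migrate, Package, Refactor, Test) by week number:
Triage=week 3: (2,2,1,2,3) (2,2,1,2,4) (2,2,1,2,5) — 3.
Triage=week 4: (2,2,1,2,3) (2,2,1,2,4) (2,2,1,2,5) (3,3,1,3,4) (3,3,1,3,5) (3,3,2,3,4) (3,3,2,3,5) — 7.
Triage=week 5: (2,2,1,2,3) (2,2,1,2,4) (2,2,1,2,5) (3,3,1,3,4) (3,3,1,3,5) (3,3,2,3,4) (3,3,2,3,5) (4,4,1,4,5) (4,4,2,4,5) (4,4,3,4,5) — 10.
Summing: 3 + 7 + 10 = 20.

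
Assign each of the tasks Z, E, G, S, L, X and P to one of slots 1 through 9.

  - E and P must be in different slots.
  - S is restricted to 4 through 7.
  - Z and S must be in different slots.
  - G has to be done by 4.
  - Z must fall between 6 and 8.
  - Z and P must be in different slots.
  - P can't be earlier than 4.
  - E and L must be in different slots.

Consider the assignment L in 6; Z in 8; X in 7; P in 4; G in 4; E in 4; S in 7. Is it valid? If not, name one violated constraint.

G has to be done by 4 — holds.
E and P must be in different slots — violated.
P can't be earlier than 4 — holds.
E and L must be in different slots — holds.
Z and P must be in different slots — holds.
S is restricted to 4 through 7 — holds.
Z and S must be in different slots — holds.
Z must fall between 6 and 8 — holds.

Invalid. E and P must be in different slots.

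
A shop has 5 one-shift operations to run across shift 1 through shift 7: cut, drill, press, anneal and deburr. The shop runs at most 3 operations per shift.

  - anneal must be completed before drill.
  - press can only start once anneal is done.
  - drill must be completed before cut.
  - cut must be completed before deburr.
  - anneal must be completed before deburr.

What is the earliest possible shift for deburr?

Precedence pushes deburr to at least shift 4.
deburr at shift 4 is achievable: drill in shift 2; cut in shift 3; press in shift 2; deburr in shift 4; anneal in shift 1.

shift 4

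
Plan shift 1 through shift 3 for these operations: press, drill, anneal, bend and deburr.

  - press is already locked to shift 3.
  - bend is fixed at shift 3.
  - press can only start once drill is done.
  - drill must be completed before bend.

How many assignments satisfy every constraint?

Splitting on drill: it can be shift 1 (9), shift 2 (9). Listing each branch's schedules as (press, anneal, bend, deburr) by shift number:
drill=shift 1: (3,1,3,1) (3,1,3,2) (3,1,3,3) (3,2,3,1) (3,2,3,2) (3,2,3,3) (3,3,3,1) (3,3,3,2) (3,3,3,3) — 9.
drill=shift 2: (3,1,3,1) (3,1,3,2) (3,1,3,3) (3,2,3,1) (3,2,3,2) (3,2,3,3) (3,3,3,1) (3,3,3,2) (3,3,3,3) — 9.
Summing: 9 + 9 = 18.

18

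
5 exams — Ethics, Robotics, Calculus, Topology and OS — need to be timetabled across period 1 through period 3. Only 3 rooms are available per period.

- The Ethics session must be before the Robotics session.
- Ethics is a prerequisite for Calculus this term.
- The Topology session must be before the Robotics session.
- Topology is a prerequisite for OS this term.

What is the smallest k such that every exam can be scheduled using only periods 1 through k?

The precedence chain requires at least 2 distinct periods.
With at most 3 per period and 5 exams, at least 2 periods are needed.
2 works (last occupied period: period 2): for example Robotics -> period 2, Ethics -> period 1, OS -> period 2, Calculus -> period 2, Topology -> period 1.

2 periods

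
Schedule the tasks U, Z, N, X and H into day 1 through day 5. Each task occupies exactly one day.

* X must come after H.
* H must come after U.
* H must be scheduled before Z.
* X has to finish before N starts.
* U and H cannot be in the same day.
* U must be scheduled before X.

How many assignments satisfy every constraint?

Splitting on U: it can be day 1 (11), day 2 (2). Listing each branch's schedules as (Z, N, X, H) by day number:
U=day 1: (3,4,3,2) (3,5,3,2) (3,5,4,2) (4,4,3,2) (4,5,3,2) (4,5,4,2) (4,5,4,3) (5,4,3,2) (5,5,3,2) (5,5,4,2) (5,5,4,3) — 11.
U=day 2: (4,5,4,3) (5,5,4,3) — 2.
Summing: 11 + 2 = 13.

13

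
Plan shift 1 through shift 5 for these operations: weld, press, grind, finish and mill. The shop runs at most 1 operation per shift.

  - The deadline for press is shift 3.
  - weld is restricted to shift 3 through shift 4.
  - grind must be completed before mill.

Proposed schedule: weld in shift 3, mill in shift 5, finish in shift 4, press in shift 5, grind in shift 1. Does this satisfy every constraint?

The shop runs at most 1 operation per shift — violated.
The deadline for press is shift 3 — violated.
weld is restricted to shift 3 through shift 4 — holds.
grind must be completed before mill — holds.

No — it violates: The deadline for press is shift 3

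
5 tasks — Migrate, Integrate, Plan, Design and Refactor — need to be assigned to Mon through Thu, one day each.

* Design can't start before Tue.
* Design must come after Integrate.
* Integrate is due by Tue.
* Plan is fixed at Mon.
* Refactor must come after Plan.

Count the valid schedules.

60

Splitting on Migrate: it can be Mon (15), Tue (15), Wed (15), Thu (15). Listing each branch's schedules as (Integrate, Plan, Design, Refactor):
Migrate=Mon: (Mon,Mon,Tue,Tue) (Mon,Mon,Tue,Wed) (Mon,Mon,Tue,Thu) (Mon,Mon,Wed,Tue) (Mon,Mon,Wed,Wed) (Mon,Mon,Wed,Thu) (Mon,Mon,Thu,Tue) (Mon,Mon,Thu,Wed) (Mon,Mon,Thu,Thu) (Tue,Mon,Wed,Tue) (Tue,Mon,Wed,Wed) (Tue,Mon,Wed,Thu) (Tue,Mon,Thu,Tue) (Tue,Mon,Thu,Wed) (Tue,Mon,Thu,Thu) — 15.
Migrate=Tue: (Mon,Mon,Tue,Tue) (Mon,Mon,Tue,Wed) (Mon,Mon,Tue,Thu) (Mon,Mon,Wed,Tue) (Mon,Mon,Wed,Wed) (Mon,Mon,Wed,Thu) (Mon,Mon,Thu,Tue) (Mon,Mon,Thu,Wed) (Mon,Mon,Thu,Thu) (Tue,Mon,Wed,Tue) (Tue,Mon,Wed,Wed) (Tue,Mon,Wed,Thu) (Tue,Mon,Thu,Tue) (Tue,Mon,Thu,Wed) (Tue,Mon,Thu,Thu) — 15.
Migrate=Wed: (Mon,Mon,Tue,Tue) (Mon,Mon,Tue,Wed) (Mon,Mon,Tue,Thu) (Mon,Mon,Wed,Tue) (Mon,Mon,Wed,Wed) (Mon,Mon,Wed,Thu) (Mon,Mon,Thu,Tue) (Mon,Mon,Thu,Wed) (Mon,Mon,Thu,Thu) (Tue,Mon,Wed,Tue) (Tue,Mon,Wed,Wed) (Tue,Mon,Wed,Thu) (Tue,Mon,Thu,Tue) (Tue,Mon,Thu,Wed) (Tue,Mon,Thu,Thu) — 15.
Migrate=Thu: (Mon,Mon,Tue,Tue) (Mon,Mon,Tue,Wed) (Mon,Mon,Tue,Thu) (Mon,Mon,Wed,Tue) (Mon,Mon,Wed,Wed) (Mon,Mon,Wed,Thu) (Mon,Mon,Thu,Tue) (Mon,Mon,Thu,Wed) (Mon,Mon,Thu,Thu) (Tue,Mon,Wed,Tue) (Tue,Mon,Wed,Wed) (Tue,Mon,Wed,Thu) (Tue,Mon,Thu,Tue) (Tue,Mon,Thu,Wed) (Tue,Mon,Thu,Thu) — 15.
Summing: 15 + 15 + 15 + 15 = 60.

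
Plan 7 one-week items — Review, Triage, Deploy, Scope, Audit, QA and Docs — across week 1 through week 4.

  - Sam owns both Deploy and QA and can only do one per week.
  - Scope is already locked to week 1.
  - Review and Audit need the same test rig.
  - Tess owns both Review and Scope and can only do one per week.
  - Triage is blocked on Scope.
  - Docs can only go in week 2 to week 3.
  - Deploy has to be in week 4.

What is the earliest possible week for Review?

Review at week 2 is achievable: Triage in week 2, QA in week 1, Scope in week 1, Docs in week 2, Review in week 2, Audit in week 1, Deploy in week 4.
Nothing earlier works — the conflict constraints rule out every week before week 2.

week 2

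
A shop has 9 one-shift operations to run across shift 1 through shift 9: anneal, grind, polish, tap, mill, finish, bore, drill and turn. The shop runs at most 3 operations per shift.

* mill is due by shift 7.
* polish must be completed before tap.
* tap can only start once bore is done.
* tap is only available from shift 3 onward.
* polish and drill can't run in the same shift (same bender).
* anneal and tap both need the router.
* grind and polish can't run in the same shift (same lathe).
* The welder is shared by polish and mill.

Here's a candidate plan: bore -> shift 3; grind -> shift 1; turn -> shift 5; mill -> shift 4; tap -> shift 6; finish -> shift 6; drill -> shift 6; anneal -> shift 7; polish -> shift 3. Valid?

The shop runs at most 3 operations per shift — holds.
tap is only available from shift 3 onward — holds.
polish must be completed before tap — holds.
mill is due by shift 7 — holds.
anneal and tap both need the router — holds.
grind and polish can't run in the same shift (same lathe) — holds.
The welder is shared by polish and mill — holds.
tap can only start once bore is done — holds.
polish and drill can't run in the same shift (same bender) — holds.

Yes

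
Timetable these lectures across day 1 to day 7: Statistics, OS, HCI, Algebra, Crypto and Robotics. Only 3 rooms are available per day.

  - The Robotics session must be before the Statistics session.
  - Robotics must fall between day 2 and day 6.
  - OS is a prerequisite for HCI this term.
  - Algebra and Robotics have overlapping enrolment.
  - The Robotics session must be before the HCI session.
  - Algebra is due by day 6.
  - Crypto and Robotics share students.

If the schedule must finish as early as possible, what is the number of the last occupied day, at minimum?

day 3

The precedence chain requires at least 2 distinct days.
With at most 3 per day and 6 lectures, at least 2 days are needed.
Propagating the time windows through the other constraints, Statistics can't land before day 3, so the schedule must run through at least day 3.
3 works (last occupied day: day 3): for example Statistics -> day 3, HCI -> day 3, Robotics -> day 2, OS -> day 1, Algebra -> day 1, Crypto -> day 1.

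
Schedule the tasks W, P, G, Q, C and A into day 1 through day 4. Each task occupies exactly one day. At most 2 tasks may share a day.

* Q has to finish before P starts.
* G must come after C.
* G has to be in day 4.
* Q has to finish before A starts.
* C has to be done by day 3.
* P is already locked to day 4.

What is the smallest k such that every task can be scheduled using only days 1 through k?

4 days

The precedence chain requires at least 2 distinct days.
With at most 2 per day and 6 tasks, at least 3 days are needed.
P can't be placed before day 4, so the schedule must run through at least day 4.
4 works (last occupied day: day 4): for example G in day 4; A in day 2; Q in day 1; P in day 4; W in day 2; C in day 1.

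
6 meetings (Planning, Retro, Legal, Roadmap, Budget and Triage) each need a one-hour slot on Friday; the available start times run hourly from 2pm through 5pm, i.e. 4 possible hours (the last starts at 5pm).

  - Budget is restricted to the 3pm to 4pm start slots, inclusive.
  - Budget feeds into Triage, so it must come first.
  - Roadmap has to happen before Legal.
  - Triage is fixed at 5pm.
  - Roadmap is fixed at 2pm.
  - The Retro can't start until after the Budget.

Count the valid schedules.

Splitting on Planning: it can be 2pm (9), 3pm (9), 4pm (9), 5pm (9). Listing each branch's schedules as (Retro, Legal, Roadmap, Budget, Triage):
Planning=2pm: (4pm,3pm,2pm,3pm,5pm) (4pm,4pm,2pm,3pm,5pm) (4pm,5pm,2pm,3pm,5pm) (5pm,3pm,2pm,3pm,5pm) (5pm,3pm,2pm,4pm,5pm) (5pm,4pm,2pm,3pm,5pm) (5pm,4pm,2pm,4pm,5pm) (5pm,5pm,2pm,3pm,5pm) (5pm,5pm,2pm,4pm,5pm) — 9.
Planning=3pm: (4pm,3pm,2pm,3pm,5pm) (4pm,4pm,2pm,3pm,5pm) (4pm,5pm,2pm,3pm,5pm) (5pm,3pm,2pm,3pm,5pm) (5pm,3pm,2pm,4pm,5pm) (5pm,4pm,2pm,3pm,5pm) (5pm,4pm,2pm,4pm,5pm) (5pm,5pm,2pm,3pm,5pm) (5pm,5pm,2pm,4pm,5pm) — 9.
Planning=4pm: (4pm,3pm,2pm,3pm,5pm) (4pm,4pm,2pm,3pm,5pm) (4pm,5pm,2pm,3pm,5pm) (5pm,3pm,2pm,3pm,5pm) (5pm,3pm,2pm,4pm,5pm) (5pm,4pm,2pm,3pm,5pm) (5pm,4pm,2pm,4pm,5pm) (5pm,5pm,2pm,3pm,5pm) (5pm,5pm,2pm,4pm,5pm) — 9.
Planning=5pm: (4pm,3pm,2pm,3pm,5pm) (4pm,4pm,2pm,3pm,5pm) (4pm,5pm,2pm,3pm,5pm) (5pm,3pm,2pm,3pm,5pm) (5pm,3pm,2pm,4pm,5pm) (5pm,4pm,2pm,3pm,5pm) (5pm,4pm,2pm,4pm,5pm) (5pm,5pm,2pm,3pm,5pm) (5pm,5pm,2pm,4pm,5pm) — 9.
Summing: 9 + 9 + 9 + 9 = 36.

36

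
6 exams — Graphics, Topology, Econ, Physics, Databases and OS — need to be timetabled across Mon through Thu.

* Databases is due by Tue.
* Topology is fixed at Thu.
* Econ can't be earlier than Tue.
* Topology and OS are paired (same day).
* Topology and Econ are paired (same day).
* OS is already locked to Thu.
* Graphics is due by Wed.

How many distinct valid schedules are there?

24

Splitting on Graphics: it can be Mon (8), Tue (8), Wed (8). Listing each branch's schedules as (Topology, Econ, Physics, Databases, OS):
Graphics=Mon: (Thu,Thu,Mon,Mon,Thu) (Thu,Thu,Mon,Tue,Thu) (Thu,Thu,Tue,Mon,Thu) (Thu,Thu,Tue,Tue,Thu) (Thu,Thu,Wed,Mon,Thu) (Thu,Thu,Wed,Tue,Thu) (Thu,Thu,Thu,Mon,Thu) (Thu,Thu,Thu,Tue,Thu) — 8.
Graphics=Tue: (Thu,Thu,Mon,Mon,Thu) (Thu,Thu,Mon,Tue,Thu) (Thu,Thu,Tue,Mon,Thu) (Thu,Thu,Tue,Tue,Thu) (Thu,Thu,Wed,Mon,Thu) (Thu,Thu,Wed,Tue,Thu) (Thu,Thu,Thu,Mon,Thu) (Thu,Thu,Thu,Tue,Thu) — 8.
Graphics=Wed: (Thu,Thu,Mon,Mon,Thu) (Thu,Thu,Mon,Tue,Thu) (Thu,Thu,Tue,Mon,Thu) (Thu,Thu,Tue,Tue,Thu) (Thu,Thu,Wed,Mon,Thu) (Thu,Thu,Wed,Tue,Thu) (Thu,Thu,Thu,Mon,Thu) (Thu,Thu,Thu,Tue,Thu) — 8.
Summing: 8 + 8 + 8 = 24.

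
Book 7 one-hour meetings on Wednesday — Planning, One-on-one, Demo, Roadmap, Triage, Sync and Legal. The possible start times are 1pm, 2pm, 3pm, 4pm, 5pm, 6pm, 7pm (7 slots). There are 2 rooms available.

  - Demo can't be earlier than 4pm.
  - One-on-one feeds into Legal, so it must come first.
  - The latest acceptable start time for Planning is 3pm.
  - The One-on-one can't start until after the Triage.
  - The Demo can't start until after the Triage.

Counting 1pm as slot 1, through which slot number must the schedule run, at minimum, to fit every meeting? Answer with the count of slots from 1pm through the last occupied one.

The precedence chain requires at least 3 distinct slots.
With at most 2 per slot and 7 meetings, at least 4 slots are needed.
Demo can't be placed before 4pm — that is slot 4 counting from 1pm — so the schedule must run through at least 4 slots.
4 works (last occupied slot: 4pm): for example Demo -> 4pm, One-on-one -> 2pm, Triage -> 1pm, Sync -> 3pm, Planning -> 1pm, Legal -> 3pm, Roadmap -> 2pm.

4 slots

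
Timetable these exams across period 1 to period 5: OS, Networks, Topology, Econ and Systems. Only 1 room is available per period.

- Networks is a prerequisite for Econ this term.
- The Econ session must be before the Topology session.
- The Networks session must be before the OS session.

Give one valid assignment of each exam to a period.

Networks=period 1, Systems=period 5, Topology=period 4, OS=period 3, Econ=period 2

Checking: Networks(period 1) before Econ(period 2); Networks(period 1) before OS(period 3); Econ(period 2) before Topology(period 4); max 1 per period (cap 1).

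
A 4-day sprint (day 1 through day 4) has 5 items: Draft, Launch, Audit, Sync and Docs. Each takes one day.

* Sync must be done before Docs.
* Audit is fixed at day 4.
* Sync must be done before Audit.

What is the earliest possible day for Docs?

Precedence pushes Docs to at least day 2.
Docs at day 2 is achievable: Audit=day 4; Launch=day 1; Sync=day 1; Docs=day 2; Draft=day 1.

day 2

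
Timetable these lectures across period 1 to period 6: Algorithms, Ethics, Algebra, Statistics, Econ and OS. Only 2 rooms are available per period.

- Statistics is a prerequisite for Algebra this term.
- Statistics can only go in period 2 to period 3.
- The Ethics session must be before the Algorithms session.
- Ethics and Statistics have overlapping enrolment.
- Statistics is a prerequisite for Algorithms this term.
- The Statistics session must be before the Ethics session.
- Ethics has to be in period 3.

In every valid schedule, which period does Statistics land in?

period 2

Statistics's window is period 2–period 3.
Ethics is fixed at period 3, and Statistics can't share a period with Ethics.
So Statistics must be period 2.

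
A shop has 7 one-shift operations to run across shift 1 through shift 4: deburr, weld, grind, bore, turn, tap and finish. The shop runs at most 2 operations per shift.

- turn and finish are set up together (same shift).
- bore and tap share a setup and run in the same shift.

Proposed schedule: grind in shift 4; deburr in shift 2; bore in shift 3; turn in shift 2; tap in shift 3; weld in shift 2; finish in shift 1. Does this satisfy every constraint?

Invalid. The shop runs at most 2 operations per shift.

bore and tap share a setup and run in the same shift — holds.
The shop runs at most 2 operations per shift — violated.
turn and finish are set up together (same shift) — violated.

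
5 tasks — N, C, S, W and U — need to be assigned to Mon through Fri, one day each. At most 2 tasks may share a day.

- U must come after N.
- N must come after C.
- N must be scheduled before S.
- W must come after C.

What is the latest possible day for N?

Thu

Precedence pushes N to at least Tue; downstream work caps N at Thu.
N at Thu is achievable: W=Tue, S=Fri, C=Mon, U=Fri, N=Thu.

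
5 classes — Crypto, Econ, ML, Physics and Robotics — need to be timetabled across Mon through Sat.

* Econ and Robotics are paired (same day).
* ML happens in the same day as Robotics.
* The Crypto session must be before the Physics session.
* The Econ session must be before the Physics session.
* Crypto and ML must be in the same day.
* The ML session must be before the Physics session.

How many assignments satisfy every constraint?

Splitting on Crypto: it can be Mon (5), Tue (4), Wed (3), Thu (2), Fri (1). Listing each branch's schedules as (Econ, ML, Physics, Robotics):
Crypto=Mon: (Mon,Mon,Tue,Mon) (Mon,Mon,Wed,Mon) (Mon,Mon,Thu,Mon) (Mon,Mon,Fri,Mon) (Mon,Mon,Sat,Mon) — 5.
Crypto=Tue: (Tue,Tue,Wed,Tue) (Tue,Tue,Thu,Tue) (Tue,Tue,Fri,Tue) (Tue,Tue,Sat,Tue) — 4.
Crypto=Wed: (Wed,Wed,Thu,Wed) (Wed,Wed,Fri,Wed) (Wed,Wed,Sat,Wed) — 3.
Crypto=Thu: (Thu,Thu,Fri,Thu) (Thu,Thu,Sat,Thu) — 2.
Crypto=Fri: (Fri,Fri,Sat,Fri) — 1.
Summing: 5 + 4 + 3 + 2 + 1 = 15.

15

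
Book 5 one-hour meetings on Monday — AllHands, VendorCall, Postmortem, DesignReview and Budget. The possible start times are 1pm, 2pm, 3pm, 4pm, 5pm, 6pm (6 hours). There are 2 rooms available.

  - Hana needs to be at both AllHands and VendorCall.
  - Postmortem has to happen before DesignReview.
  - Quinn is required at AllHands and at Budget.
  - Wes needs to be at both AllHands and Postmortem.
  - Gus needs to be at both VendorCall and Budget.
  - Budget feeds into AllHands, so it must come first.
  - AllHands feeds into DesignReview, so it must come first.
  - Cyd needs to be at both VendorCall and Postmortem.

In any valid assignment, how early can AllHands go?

2pm

Precedence pushes AllHands to at least 2pm; downstream work caps AllHands at 5pm.
AllHands at 2pm is achievable: VendorCall -> 3pm; Budget -> 1pm; DesignReview -> 3pm; Postmortem -> 1pm; AllHands -> 2pm.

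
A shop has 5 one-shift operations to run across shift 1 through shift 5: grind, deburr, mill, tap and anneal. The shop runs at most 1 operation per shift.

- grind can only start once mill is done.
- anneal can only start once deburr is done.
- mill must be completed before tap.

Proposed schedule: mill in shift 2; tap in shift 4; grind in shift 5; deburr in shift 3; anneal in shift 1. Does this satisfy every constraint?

anneal can only start once deburr is done — violated.
The shop runs at most 1 operation per shift — holds.
grind can only start once mill is done — holds.
mill must be completed before tap — holds.

Invalid. anneal can only start once deburr is done.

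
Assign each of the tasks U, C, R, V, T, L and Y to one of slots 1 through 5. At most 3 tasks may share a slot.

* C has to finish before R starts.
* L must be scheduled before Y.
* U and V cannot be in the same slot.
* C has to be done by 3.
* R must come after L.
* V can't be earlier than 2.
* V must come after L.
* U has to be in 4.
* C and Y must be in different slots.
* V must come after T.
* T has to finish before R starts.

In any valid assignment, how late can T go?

Downstream work caps T at 4.
T at 4 is achievable: R in 5; C in 1; U in 4; V in 5; Y in 2; L in 1; T in 4.

4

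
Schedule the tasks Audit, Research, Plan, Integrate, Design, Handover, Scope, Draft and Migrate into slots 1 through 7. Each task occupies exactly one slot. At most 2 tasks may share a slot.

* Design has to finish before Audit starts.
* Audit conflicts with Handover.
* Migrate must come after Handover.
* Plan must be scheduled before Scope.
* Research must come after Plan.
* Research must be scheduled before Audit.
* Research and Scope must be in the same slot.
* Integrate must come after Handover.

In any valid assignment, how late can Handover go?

6

Downstream work caps Handover at 6.
Handover at 6 is achievable: Plan=1; Design=1; Migrate=7; Research=2; Handover=6; Draft=3; Integrate=7; Audit=3; Scope=2.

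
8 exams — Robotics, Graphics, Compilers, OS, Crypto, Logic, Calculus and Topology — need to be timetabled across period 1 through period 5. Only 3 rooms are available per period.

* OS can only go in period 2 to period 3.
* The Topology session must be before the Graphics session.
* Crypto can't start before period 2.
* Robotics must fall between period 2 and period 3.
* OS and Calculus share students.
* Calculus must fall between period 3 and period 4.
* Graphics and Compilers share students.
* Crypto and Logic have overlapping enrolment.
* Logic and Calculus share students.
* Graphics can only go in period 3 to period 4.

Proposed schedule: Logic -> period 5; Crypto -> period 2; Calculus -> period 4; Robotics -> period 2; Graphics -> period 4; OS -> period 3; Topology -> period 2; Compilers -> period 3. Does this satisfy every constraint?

Yes, all constraints hold

Logic and Calculus share students — holds.
Calculus must fall between period 3 and period 4 — holds.
Crypto and Logic have overlapping enrolment — holds.
Robotics must fall between period 2 and period 3 — holds.
Only 3 rooms are available per period — holds.
The Topology session must be before the Graphics session — holds.
Graphics can only go in period 3 to period 4 — holds.
OS can only go in period 2 to period 3 — holds.
OS and Calculus share students — holds.
Crypto can't start before period 2 — holds.
Graphics and Compilers share students — holds.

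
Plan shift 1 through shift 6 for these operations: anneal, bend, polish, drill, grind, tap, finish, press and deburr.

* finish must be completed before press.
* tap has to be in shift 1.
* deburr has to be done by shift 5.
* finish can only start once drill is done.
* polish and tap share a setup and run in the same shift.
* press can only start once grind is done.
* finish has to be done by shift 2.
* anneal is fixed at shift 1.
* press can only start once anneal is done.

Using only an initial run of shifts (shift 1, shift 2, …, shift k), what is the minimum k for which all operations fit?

3 shifts

The precedence chain requires at least 3 distinct shifts.
3 works (last occupied shift: shift 3): for example finish in shift 2; press in shift 3; grind in shift 1; deburr in shift 1; drill in shift 1; anneal in shift 1; tap in shift 1; bend in shift 1; polish in shift 1.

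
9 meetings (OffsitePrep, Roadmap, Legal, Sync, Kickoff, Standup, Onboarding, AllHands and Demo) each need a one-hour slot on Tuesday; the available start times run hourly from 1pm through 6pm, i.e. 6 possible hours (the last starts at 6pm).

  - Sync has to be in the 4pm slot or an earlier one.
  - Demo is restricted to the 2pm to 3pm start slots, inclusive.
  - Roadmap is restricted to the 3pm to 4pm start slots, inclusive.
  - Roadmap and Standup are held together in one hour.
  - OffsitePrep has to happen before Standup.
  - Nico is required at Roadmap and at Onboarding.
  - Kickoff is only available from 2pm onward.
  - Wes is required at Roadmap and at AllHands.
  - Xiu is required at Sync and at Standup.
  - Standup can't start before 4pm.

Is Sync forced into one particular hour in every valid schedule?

No

Sync can be 1pm (e.g. Kickoff=2pm, OffsitePrep=1pm, Roadmap=4pm, Sync=1pm, Standup=4pm, AllHands=1pm, Legal=1pm, Demo=2pm, Onboarding=1pm) or 2pm (e.g. Sync=2pm, AllHands=1pm, Standup=4pm, Legal=1pm, Roadmap=4pm, Onboarding=1pm, Kickoff=2pm, OffsitePrep=1pm, Demo=2pm).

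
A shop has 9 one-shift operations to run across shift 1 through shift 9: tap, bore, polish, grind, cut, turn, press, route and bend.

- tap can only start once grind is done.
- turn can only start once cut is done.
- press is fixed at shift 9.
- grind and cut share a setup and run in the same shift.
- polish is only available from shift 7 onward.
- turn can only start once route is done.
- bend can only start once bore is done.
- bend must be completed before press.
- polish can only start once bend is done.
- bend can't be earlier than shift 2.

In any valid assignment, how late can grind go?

Downstream work caps grind at shift 8.
grind at shift 8 is achievable: turn=shift 9; cut=shift 8; bend=shift 2; press=shift 9; polish=shift 7; bore=shift 1; route=shift 1; tap=shift 9; grind=shift 8.

shift 8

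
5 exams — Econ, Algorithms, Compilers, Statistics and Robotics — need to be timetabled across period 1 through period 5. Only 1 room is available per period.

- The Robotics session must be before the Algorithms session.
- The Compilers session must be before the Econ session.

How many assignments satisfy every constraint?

30

Splitting on Econ: it can be period 2 (3), period 3 (6), period 4 (9), period 5 (12). Listing each branch's schedules as (Algorithms, Compilers, Statistics, Robotics) by period number:
Econ=period 2: (4,1,5,3) (5,1,3,4) (5,1,4,3) — 3.
Econ=period 3: (4,1,5,2) (4,2,5,1) (5,1,2,4) (5,1,4,2) (5,2,1,4) (5,2,4,1) — 6.
Econ=period 4: (2,3,5,1) (3,1,5,2) (3,2,5,1) (5,1,2,3) (5,1,3,2) (5,2,1,3) (5,2,3,1) (5,3,1,2) (5,3,2,1) — 9.
Econ=period 5: (2,3,4,1) (2,4,3,1) (3,1,4,2) (3,2,4,1) (3,4,1,2) (3,4,2,1) (4,1,2,3) (4,1,3,2) (4,2,1,3) (4,2,3,1) (4,3,1,2) (4,3,2,1) — 12.
Summing: 3 + 6 + 9 + 12 = 30.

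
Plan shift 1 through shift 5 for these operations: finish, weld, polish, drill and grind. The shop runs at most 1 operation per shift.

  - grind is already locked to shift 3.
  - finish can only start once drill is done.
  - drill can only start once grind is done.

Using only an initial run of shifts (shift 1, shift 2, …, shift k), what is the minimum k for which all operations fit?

The precedence chain requires at least 3 distinct shifts.
With at most 1 per shift and 5 operations, at least 5 shifts are needed.
Propagating the time windows through the other constraints, finish can't land before shift 5, so the schedule must run through at least shift 5.
5 works (last occupied shift: shift 5): for example polish -> shift 2; finish -> shift 5; drill -> shift 4; grind -> shift 3; weld -> shift 1.

5 shifts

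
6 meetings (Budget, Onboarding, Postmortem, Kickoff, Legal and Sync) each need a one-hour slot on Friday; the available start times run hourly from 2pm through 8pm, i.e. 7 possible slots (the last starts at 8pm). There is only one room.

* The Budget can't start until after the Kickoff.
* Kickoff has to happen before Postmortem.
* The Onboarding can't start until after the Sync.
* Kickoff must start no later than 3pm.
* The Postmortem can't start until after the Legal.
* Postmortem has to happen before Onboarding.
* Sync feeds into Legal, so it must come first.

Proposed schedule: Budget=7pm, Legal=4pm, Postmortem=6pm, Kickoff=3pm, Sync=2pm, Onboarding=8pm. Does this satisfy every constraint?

Yes, all constraints hold

Kickoff has to happen before Postmortem — holds.
The Budget can't start until after the Kickoff — holds.
Kickoff must start no later than 3pm — holds.
The Onboarding can't start until after the Sync — holds.
There is only one room — holds.
The Postmortem can't start until after the Legal — holds.
Sync feeds into Legal, so it must come first — holds.
Postmortem has to happen before Onboarding — holds.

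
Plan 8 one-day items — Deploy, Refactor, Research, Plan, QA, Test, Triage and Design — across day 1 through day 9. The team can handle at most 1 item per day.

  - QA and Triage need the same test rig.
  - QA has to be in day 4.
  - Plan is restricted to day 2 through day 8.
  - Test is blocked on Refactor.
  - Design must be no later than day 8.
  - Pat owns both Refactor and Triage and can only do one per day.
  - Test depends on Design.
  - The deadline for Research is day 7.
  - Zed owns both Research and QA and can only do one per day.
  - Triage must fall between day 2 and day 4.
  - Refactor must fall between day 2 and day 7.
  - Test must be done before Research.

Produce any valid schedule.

QA=day 4, Deploy=day 8, Refactor=day 3, Research=day 6, Design=day 1, Test=day 5, Triage=day 2, Plan=day 7

Checking: Design(day 1) before Test(day 5); Refactor(day 3) before Test(day 5); Test(day 5) before Research(day 6); Research(day 6) != QA(day 4); Refactor(day 3) != Triage(day 2); QA(day 4) != Triage(day 2); Design=day 1 in [day 1,day 8]; Plan=day 7 in [day 2,day 8]; Triage=day 2 in [day 2,day 4]; QA=day 4 in [day 4,day 4]; Research=day 6 in [day 1,day 7]; Refactor=day 3 in [day 2,day 7]; max 1 per day (cap 1).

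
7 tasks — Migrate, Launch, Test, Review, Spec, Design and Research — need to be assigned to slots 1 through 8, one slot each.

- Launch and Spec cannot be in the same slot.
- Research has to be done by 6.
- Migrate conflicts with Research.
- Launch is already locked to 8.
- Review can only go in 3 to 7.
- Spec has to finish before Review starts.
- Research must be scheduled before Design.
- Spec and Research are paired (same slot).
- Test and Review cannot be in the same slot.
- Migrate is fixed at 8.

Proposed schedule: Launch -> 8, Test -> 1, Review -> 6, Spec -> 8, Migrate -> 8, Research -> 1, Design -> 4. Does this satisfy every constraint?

Spec and Research are paired (same slot) — violated.
Review can only go in 3 to 7 — holds.
Research has to be done by 6 — holds.
Launch and Spec cannot be in the same slot — violated.
Migrate is fixed at 8 — holds.
Launch is already locked to 8 — holds.
Migrate conflicts with Research — holds.
Research must be scheduled before Design — holds.
Spec has to finish before Review starts — violated.
Test and Review cannot be in the same slot — holds.

No — it violates: Launch and Spec cannot be in the same slot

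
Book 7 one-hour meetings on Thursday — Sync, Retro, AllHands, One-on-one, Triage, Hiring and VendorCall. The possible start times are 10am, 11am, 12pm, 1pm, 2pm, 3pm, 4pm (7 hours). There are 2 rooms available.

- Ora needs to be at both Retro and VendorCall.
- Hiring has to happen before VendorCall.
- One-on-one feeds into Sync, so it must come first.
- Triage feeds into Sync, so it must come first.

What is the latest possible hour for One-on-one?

Downstream work caps One-on-one at 3pm.
One-on-one at 3pm is achievable: Triage -> 10am; Retro -> 12pm; One-on-one -> 3pm; Sync -> 4pm; AllHands -> 11am; VendorCall -> 11am; Hiring -> 10am.

3pm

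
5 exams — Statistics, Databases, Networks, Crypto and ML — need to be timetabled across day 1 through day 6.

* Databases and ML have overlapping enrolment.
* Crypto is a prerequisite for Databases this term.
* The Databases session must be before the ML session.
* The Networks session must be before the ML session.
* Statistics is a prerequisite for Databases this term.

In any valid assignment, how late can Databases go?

day 5

Precedence pushes Databases to at least day 2; downstream work caps Databases at day 5.
Databases at day 5 is achievable: Networks in day 1, Crypto in day 1, Statistics in day 1, ML in day 6, Databases in day 5.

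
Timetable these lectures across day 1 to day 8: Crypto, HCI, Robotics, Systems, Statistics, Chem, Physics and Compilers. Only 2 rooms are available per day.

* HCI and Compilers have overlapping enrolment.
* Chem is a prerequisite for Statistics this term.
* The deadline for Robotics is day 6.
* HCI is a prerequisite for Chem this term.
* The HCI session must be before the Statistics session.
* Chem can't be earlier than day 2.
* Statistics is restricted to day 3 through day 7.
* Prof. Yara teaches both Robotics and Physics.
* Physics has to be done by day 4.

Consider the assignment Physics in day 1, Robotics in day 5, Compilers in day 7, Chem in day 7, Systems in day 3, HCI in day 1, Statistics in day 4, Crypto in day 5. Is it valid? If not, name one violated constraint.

Chem is a prerequisite for Statistics this term — violated.
The deadline for Robotics is day 6 — holds.
The HCI session must be before the Statistics session — holds.
HCI and Compilers have overlapping enrolment — holds.
Chem can't be earlier than day 2 — holds.
Prof. Yara teaches both Robotics and Physics — holds.
HCI is a prerequisite for Chem this term — holds.
Physics has to be done by day 4 — holds.
Statistics is restricted to day 3 through day 7 — holds.
Only 2 rooms are available per day — holds.

No. Chem is a prerequisite for Statistics this term is not satisfied.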